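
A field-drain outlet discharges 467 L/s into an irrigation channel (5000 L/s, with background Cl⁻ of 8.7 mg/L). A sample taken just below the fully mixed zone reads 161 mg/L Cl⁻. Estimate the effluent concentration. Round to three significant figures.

1790 mg/L

Mass balance: 5000·8.700 + 467.0·Cₑ = 5467·161.0
→ Cₑ = (5467·161.0 − 5000·8.700) / 467.0 = 1792 mg/L.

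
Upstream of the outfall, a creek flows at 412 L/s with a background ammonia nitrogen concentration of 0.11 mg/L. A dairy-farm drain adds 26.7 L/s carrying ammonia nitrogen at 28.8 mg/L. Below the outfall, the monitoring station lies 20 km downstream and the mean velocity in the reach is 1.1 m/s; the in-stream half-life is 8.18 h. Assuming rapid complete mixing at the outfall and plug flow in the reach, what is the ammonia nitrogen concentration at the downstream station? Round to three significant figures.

After mixing, C = (412.0·0.1100 + 26.70·28.80) / 438.7 = 814.3/438.7 = 1.856 mg/L.
Travel time t = 20·1000 / 1.1 = 18180 s = 5.051 h.
Half-life 8.18 h → k = ln 2 / 8.18 = 0.08474 h⁻¹ = 2.034 d⁻¹.
Applying C = C₀e^(−kt): 1.856 × 0.6518 = 1.210 mg/L.

1.21 mg/L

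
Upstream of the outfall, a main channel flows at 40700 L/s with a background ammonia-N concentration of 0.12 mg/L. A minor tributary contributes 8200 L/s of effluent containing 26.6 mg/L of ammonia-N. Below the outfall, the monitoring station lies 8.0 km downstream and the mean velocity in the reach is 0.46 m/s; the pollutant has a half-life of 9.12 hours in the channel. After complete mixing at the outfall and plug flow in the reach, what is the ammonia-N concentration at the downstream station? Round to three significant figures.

3.16 mg/L

Conservation of mass: C = (40700·0.1200 + 8200·26.60) / 48900 = 223000/48900 = 4.560 mg/L.
Travel time t = 8.0·1000 / 0.46 = 17390 s = 4.831 h.
Half-life 9.12 h → k = ln 2 / 9.12 = 0.07600 h⁻¹ = 1.824 d⁻¹.
Applying C = C₀e^(−kt): 4.560 × 0.6927 = 3.159 mg/L.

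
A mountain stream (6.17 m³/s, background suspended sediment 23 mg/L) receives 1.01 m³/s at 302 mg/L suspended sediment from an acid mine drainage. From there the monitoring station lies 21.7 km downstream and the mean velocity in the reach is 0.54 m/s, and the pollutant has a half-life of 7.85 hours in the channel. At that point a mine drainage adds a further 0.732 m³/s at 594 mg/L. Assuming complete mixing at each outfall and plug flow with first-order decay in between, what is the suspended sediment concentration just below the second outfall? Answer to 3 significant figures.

After mixing, C = (6.170·23.00 + 1.010·302.0) / 7.180 = 446.9/7.180 = 62.25 mg/L; combined flow 7.180 m³/s.
Travel time t = 21.7·1000 / 0.54 = 40190 s = 11.16 h.
Half-life 7.85 h → k = ln 2 / 7.85 = 0.08830 h⁻¹ = 2.119 d⁻¹.
Applying C = C₀e^(−kt): 62.25 × 0.3732 = 23.23 mg/L.
At the second outfall, C = (7.180·23.23 + 0.7320·594.0) / (7.180 + 0.7320) = 76.04 mg/L.

76.0 mg/L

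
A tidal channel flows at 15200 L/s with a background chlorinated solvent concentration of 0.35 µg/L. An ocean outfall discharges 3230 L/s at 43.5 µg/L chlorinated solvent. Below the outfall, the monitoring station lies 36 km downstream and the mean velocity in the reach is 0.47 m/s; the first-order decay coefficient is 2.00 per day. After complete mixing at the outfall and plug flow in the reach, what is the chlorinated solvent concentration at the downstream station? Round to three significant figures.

Conservation of mass: C = (15200·0.3500 + 3230·43.50) / 18430 = 145800/18430 = 7.912 µg/L.
Travel time t = 36·1000 / 0.47 = 76600 s = 21.28 h.
After decay, C = 7.912 × e^(−kt) = 7.912 × 0.1698 = 1.344 µg/L.

1.34 µg/L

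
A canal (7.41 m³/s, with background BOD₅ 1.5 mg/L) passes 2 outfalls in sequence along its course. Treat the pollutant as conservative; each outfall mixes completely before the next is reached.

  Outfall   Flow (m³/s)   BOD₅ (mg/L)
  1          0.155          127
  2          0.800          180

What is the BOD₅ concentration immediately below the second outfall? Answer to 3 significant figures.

20.9 mg/L

After outfall 1: Q = 7.410 + 0.1550 = 7.565 m³/s; C = (7.410·1.500 + 0.1550·127.0)/7.565 = 4.071 mg/L.
After outfall 2: Q = 7.565 + 0.8000 = 8.365 m³/s; C = (7.565·4.071 + 0.8000·180.0)/8.365 = 20.90 mg/L.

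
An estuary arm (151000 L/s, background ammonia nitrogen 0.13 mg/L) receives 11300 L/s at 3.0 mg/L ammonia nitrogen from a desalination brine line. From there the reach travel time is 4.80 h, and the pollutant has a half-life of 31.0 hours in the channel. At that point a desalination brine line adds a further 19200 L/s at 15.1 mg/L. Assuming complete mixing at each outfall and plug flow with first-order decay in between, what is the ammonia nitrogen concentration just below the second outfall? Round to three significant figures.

After mixing, C = (151000·0.1300 + 11300·3.000) / 162300 = 53530/162300 = 0.3298 mg/L; combined flow 162300 L/s.
Half-life 31.0 h → k = ln 2 / 31.0 = 0.02236 h⁻¹ = 0.5366 d⁻¹.
Applying C = C₀e^(−kt): 0.3298 × 0.8982 = 0.2963 mg/L.
Second outfall: C = (162300·0.2963 + 19200·15.10)/181500 = 1.862 mg/L.

1.86 mg/L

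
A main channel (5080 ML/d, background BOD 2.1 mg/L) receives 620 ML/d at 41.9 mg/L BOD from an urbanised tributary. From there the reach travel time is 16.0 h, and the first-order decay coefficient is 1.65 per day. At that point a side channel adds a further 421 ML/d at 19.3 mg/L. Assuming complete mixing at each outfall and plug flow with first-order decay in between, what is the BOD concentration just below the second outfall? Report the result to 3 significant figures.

3.32 mg/L

Flow-weighted average: C = (5080·2.100 + 620.0·41.90) / 5700 = 36650/5700 = 6.429 mg/L; combined flow 5700 ML/d.
Applying C = C₀e^(−kt): 6.429 × 0.3329 = 2.140 mg/L.
Second outfall: C = (5700·2.140 + 421.0·19.30)/6121 = 3.320 mg/L.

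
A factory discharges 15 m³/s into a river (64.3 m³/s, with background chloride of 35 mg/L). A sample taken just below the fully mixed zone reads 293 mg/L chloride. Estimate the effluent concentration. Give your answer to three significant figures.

Mass balance: 64.30·35.00 + 15.00·Cₑ = 79.30·293.0
→ Cₑ = (79.30·293.0 − 64.30·35.00) / 15.00 = 1399 mg/L.

1400 mg/L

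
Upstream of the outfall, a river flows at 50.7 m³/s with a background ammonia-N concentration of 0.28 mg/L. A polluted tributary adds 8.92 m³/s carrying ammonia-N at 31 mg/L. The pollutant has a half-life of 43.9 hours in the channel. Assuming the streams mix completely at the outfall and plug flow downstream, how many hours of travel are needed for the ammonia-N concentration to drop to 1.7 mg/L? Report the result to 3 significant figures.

66.7 h

Flow-weighted average: C = (50.70·0.2800 + 8.920·31.00) / 59.62 = 290.7/59.62 = 4.876 mg/L.
Half-life 43.9 h → k = ln 2 / 43.9 = 0.01579 h⁻¹ = 0.3789 d⁻¹.
4.876·exp(−k·t) = 1.7 → t = ln(4.876/1.7)/k = 240300 s = 66.74 h.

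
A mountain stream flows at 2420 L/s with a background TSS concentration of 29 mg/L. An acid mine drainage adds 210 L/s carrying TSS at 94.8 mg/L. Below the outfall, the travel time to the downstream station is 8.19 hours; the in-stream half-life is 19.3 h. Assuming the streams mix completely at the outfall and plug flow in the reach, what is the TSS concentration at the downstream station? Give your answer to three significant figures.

Mass balance: C = (2420·29.00 + 210.0·94.80) / 2630 = 90090/2630 = 34.25 mg/L.
Half-life 19.3 h → k = ln 2 / 19.3 = 0.03591 h⁻¹ = 0.8619 d⁻¹.
Decay over the reach: 34.25·exp(−kt) = 34.25·0.7452 = 25.53 mg/L.

25.5 mg/L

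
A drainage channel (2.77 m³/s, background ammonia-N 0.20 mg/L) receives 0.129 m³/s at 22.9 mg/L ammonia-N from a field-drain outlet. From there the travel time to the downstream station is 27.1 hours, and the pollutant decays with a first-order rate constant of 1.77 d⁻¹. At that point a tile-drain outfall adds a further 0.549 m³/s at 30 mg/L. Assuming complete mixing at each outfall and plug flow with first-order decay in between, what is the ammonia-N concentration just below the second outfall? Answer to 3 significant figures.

4.91 mg/L

Flow-weighted average: C = (2.770·0.2000 + 0.1290·22.90) / 2.899 = 3.508/2.899 = 1.210 mg/L; combined flow 2.899 m³/s.
Applying C = C₀e^(−kt): 1.210 × 0.1355 = 0.1640 mg/L.
At the second outfall, C = (2.899·0.1640 + 0.5490·30.00) / (2.899 + 0.5490) = 4.915 mg/L.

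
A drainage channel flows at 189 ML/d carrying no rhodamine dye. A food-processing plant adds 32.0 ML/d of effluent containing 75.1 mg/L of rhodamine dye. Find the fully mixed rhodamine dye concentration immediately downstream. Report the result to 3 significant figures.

Mixed concentration C = ΣQC/ΣQ = (189.0·0 + 32.00·75.10) / 221.0 = 2403/221.0 = 10.87 mg/L.

10.9 mg/L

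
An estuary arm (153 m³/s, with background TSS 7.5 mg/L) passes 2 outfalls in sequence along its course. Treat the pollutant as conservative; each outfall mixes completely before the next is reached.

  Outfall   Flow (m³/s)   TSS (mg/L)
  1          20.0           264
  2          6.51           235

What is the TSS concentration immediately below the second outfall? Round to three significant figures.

Outfall 1: combined Q = 173.0 m³/s; C = (153.0·7.500 + 20.00·264.0)/173.0 = 37.15 mg/L.
Outfall 2: combined Q = 179.5 m³/s; C = (173.0·37.15 + 6.510·235.0)/179.5 = 44.33 mg/L.

44.3 mg/L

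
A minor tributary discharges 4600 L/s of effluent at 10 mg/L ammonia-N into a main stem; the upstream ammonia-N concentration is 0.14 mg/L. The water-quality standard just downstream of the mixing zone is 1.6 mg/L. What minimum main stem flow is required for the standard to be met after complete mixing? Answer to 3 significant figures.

26500 L/s

Set C_mix = 1.6: (Q·0.1400 + 4600·10.00) / (Q + 4600) = 1.6
→ Q = 4600·(10.00 − 1.6)/(1.6 − 0.1400) = 26470 L/s.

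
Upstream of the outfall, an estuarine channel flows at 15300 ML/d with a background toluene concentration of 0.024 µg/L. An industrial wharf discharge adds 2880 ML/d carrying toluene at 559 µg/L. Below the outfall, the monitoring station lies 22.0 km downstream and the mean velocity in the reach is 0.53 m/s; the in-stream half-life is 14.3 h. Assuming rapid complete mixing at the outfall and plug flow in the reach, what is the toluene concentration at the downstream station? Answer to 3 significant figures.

50.7 µg/L

After mixing, C = (15300·0.02400 + 2880·559.0) / 18180 = 1610000/18180 = 88.57 µg/L.
Travel time t = 22.0·1000 / 0.53 = 41510 s = 11.53 h.
Half-life 14.3 h → k = ln 2 / 14.3 = 0.04847 h⁻¹ = 1.163 d⁻¹.
First-order decay: C = 88.57·exp(−k·t) = 88.57·0.5718 = 50.65 µg/L.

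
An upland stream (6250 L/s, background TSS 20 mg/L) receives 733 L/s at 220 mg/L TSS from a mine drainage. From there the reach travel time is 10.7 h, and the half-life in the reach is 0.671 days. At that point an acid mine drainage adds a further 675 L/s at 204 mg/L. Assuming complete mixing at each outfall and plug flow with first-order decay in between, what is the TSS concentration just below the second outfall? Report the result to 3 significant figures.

41.6 mg/L

Mass balance: C = (6250·20.00 + 733.0·220.0) / 6983 = 286300/6983 = 40.99 mg/L; combined flow 6983 L/s.
Half-life 0.671 d → k = ln 2 / 0.671 = 1.033 d⁻¹.
Decay over the reach: 40.99·exp(−kt) = 40.99·0.6309 = 25.86 mg/L.
At the second outfall, C = (6983·25.86 + 675.0·204.0) / (6983 + 675.0) = 41.57 mg/L.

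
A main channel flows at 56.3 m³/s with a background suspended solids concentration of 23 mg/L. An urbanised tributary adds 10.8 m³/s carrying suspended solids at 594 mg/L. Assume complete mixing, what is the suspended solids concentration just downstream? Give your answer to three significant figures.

Mixed concentration C = ΣQC/ΣQ = (56.30·23.00 + 10.80·594.0) / 67.10 = 7710/67.10 = 114.9 mg/L.

115 mg/L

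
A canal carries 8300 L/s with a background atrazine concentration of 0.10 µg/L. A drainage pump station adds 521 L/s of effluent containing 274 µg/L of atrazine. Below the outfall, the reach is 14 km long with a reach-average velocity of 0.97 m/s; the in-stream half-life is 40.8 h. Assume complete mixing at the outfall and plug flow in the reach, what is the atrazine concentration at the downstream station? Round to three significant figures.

15.2 µg/L

Mixed concentration C = ΣQC/ΣQ = (8300·0.1000 + 521.0·274.0) / 8821 = 143600/8821 = 16.28 µg/L.
Travel time t = 14·1000 / 0.97 = 14430 s = 4.009 h.
Half-life 40.8 h → k = ln 2 / 40.8 = 0.01699 h⁻¹ = 0.4077 d⁻¹.
Applying C = C₀e^(−kt): 16.28 × 0.9342 = 15.21 µg/L.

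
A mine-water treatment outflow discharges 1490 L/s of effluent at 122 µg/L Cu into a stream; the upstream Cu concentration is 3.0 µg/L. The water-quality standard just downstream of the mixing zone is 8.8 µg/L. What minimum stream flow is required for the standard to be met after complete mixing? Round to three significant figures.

Set C_mix = 8.8: (Q·3.000 + 1490·122.0) / (Q + 1490) = 8.8
→ Q = 1490·(122.0 − 8.8)/(8.8 − 3.000) = 29080 L/s.

29100 L/s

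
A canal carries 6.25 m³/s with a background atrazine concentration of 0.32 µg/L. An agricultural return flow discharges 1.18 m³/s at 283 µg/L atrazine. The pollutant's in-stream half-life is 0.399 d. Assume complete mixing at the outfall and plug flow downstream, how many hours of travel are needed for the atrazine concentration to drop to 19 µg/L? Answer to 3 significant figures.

Mass balance: C = (6.250·0.3200 + 1.180·283.0) / 7.430 = 335.9/7.430 = 45.21 µg/L.
Half-life 0.399 d → k = ln 2 / 0.399 = 1.737 d⁻¹.
45.21·exp(−k·t) = 19 → t = ln(45.21/19)/k = 43120 s = 11.98 h.

12.0 h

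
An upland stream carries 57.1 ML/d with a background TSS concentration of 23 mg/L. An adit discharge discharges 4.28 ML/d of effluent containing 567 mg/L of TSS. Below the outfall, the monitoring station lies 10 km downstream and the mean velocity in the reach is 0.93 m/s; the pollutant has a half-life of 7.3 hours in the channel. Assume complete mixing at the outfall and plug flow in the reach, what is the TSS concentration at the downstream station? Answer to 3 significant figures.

Mass balance: C = (57.10·23.00 + 4.280·567.0) / 61.38 = 3740/61.38 = 60.93 mg/L.
Travel time t = 10·1000 / 0.93 = 10750 s = 2.987 h.
Half-life 7.3 h → k = ln 2 / 7.3 = 0.09495 h⁻¹ = 2.279 d⁻¹.
Applying C = C₀e^(−kt): 60.93 × 0.7531 = 45.89 mg/L.

45.9 mg/L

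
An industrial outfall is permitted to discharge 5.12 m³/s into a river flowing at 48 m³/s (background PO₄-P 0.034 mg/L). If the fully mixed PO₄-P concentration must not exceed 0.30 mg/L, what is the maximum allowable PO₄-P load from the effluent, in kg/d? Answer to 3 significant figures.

Mass balance at the limit: 48.00·0.03400 + 5.120·Cₑ = 53.12·0.30 → Cₑ = 2.794 mg/L.
Load = 5.120 m³/s × 2.794 g/m³ × 86 400 s/d = 1236 kg/d.

1240 kg/d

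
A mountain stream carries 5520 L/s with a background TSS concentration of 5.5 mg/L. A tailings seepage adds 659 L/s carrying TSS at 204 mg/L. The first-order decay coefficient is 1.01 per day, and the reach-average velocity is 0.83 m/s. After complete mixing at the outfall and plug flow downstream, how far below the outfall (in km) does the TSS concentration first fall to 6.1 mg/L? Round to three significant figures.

Mass balance: C = (5520·5.500 + 659.0·204.0) / 6179 = 164800/6179 = 26.67 mg/L.
Set 26.67·exp(−k·t) = 6.1 → t = ln(26.67/6.1)/k = 126200 s = 35.06 h.
Distance = v·t = 0.83·126200 = 104700 m = 104.7 km.

105 km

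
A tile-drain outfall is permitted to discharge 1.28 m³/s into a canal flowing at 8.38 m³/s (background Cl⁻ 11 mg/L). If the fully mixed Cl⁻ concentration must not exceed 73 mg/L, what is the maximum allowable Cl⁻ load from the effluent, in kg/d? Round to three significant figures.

53000 kg/d

Mass balance at the limit: 8.380·11.00 + 1.280·Cₑ = 9.660·73 → Cₑ = 478.9 mg/L.
Load = 1.280 m³/s × 478.9 g/m³ × 86 400 s/d = 52960 kg/d.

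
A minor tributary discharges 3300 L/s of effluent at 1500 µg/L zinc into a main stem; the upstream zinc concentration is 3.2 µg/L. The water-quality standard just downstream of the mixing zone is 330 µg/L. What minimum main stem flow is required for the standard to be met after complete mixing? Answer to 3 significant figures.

Set C_mix = 330: (Q·3.200 + 3300·1500) / (Q + 3300) = 330
→ Q = 3300·(1500 − 330)/(330 − 3.200) = 11810 L/s.

11800 L/s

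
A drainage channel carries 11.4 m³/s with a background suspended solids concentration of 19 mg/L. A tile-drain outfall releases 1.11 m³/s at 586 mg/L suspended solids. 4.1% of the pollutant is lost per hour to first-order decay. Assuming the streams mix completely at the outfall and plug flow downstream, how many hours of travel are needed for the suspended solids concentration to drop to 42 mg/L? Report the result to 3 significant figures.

After mixing, C = (11.40·19.00 + 1.110·586.0) / 12.51 = 867.1/12.51 = 69.31 mg/L.
4.1%/h lost → k = −ln(1 − 0.041) = 0.04186 h⁻¹.
69.31·exp(−k·t) = 42 → t = ln(69.31/42)/k = 43070 s = 11.97 h.

12.0 h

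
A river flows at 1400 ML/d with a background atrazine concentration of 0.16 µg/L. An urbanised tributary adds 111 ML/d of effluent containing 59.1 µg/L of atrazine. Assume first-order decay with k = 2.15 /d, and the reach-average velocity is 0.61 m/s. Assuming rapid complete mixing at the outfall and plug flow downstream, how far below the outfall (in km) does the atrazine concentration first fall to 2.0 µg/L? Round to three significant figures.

19.8 km

Mixed concentration C = ΣQC/ΣQ = (1400·0.1600 + 111.0·59.10) / 1511 = 6784/1511 = 4.490 µg/L.
Set 4.490·exp(−k·t) = 2.0 → t = ln(4.490/2.0)/k = 32500 s = 9.027 h.
Distance = v·t = 0.61·32500 = 19820 m = 19.82 km.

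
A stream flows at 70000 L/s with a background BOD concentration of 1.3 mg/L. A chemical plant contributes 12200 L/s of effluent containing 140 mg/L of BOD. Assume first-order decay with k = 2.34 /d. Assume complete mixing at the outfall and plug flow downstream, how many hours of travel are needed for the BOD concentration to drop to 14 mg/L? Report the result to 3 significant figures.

Conservation of mass: C = (70000·1.300 + 12200·140.0) / 82200 = 1799000/82200 = 21.89 mg/L.
21.89·exp(−k·t) = 14 → t = ln(21.89/14)/k = 16500 s = 4.582 h.

4.58 h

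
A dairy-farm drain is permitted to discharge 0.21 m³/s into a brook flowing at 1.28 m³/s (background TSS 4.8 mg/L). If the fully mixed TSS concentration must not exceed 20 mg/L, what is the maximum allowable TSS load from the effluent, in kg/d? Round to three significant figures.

2040 kg/d

Mass balance at the limit: 1.280·4.800 + 0.2100·Cₑ = 1.490·20 → Cₑ = 112.6 mg/L.
Load = 0.2100 m³/s × 112.6 g/m³ × 86 400 s/d = 2044 kg/d.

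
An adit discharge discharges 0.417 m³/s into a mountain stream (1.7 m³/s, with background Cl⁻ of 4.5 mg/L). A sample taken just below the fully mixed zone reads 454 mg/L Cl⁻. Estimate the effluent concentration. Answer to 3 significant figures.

Mass balance: 1.700·4.500 + 0.4170·Cₑ = 2.117·454.0
→ Cₑ = (2.117·454.0 − 1.700·4.500) / 0.4170 = 2286 mg/L.

2290 mg/L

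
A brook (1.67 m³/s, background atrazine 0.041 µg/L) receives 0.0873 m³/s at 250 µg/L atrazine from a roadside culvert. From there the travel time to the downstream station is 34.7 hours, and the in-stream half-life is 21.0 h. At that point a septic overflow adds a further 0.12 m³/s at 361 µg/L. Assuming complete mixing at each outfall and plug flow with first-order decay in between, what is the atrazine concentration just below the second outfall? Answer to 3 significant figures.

Flow-weighted average: C = (1.670·0.04100 + 0.08730·250.0) / 1.757 = 21.89/1.757 = 12.46 µg/L; combined flow 1.757 m³/s.
Half-life 21.0 h → k = ln 2 / 21.0 = 0.03301 h⁻¹ = 0.7922 d⁻¹.
First-order decay: C = 12.46·exp(−k·t) = 12.46·0.3181 = 3.963 µg/L.
At the second outfall, C = (1.757·3.963 + 0.1200·361.0) / (1.757 + 0.1200) = 26.79 µg/L.

26.8 µg/L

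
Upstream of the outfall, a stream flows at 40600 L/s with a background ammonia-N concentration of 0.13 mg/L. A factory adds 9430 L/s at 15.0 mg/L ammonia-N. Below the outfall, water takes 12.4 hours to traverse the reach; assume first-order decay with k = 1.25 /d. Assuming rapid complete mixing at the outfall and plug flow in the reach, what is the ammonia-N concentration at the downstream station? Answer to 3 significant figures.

After mixing, C = (40600·0.1300 + 9430·15.00) / 50030 = 146700/50030 = 2.933 mg/L.
After decay, C = 2.933 × e^(−kt) = 2.933 × 0.5242 = 1.537 mg/L.

1.54 mg/L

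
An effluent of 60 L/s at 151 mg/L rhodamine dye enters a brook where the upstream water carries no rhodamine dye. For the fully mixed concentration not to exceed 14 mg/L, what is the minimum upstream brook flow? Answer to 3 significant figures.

Set C_mix = 14: (Q·0 + 60.00·151.0) / (Q + 60.00) = 14
→ Q = 60.00·(151.0 − 14)/(14 − 0) = 587.1 L/s.

587 L/s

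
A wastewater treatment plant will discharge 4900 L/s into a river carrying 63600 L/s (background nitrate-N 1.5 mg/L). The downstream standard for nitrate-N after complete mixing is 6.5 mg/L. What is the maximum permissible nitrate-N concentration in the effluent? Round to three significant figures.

At the limit, (Qr·Cr + Qe·Cₑ)/(Qr + Qe) = 6.5:
Cₑ = (68500·6.5 − 63600·1.500) / 4900 = 71.40 mg/L.

71.4 mg/L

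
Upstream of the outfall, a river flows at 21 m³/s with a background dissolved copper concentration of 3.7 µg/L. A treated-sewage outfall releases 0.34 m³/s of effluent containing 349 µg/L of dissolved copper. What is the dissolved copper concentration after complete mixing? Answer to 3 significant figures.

9.20 µg/L

Flow-weighted average: C = (21.00·3.700 + 0.3400·349.0) / 21.34 = 196.4/21.34 = 9.201 µg/L.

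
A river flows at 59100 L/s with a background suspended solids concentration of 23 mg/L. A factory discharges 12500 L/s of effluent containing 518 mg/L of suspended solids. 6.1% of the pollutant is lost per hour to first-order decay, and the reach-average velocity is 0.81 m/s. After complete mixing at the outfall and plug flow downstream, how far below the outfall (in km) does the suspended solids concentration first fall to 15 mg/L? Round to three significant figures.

92.1 km

Flow-weighted average: C = (59100·23.00 + 12500·518.0) / 71600 = 7834000/71600 = 109.4 mg/L.
6.1%/h lost → k = −ln(1 − 0.061) = 0.06294 h⁻¹.
Set 109.4·exp(−k·t) = 15 → t = ln(109.4/15)/k = 113700 s = 31.57 h.
Distance = v·t = 0.81·113700 = 92060 m = 92.06 km.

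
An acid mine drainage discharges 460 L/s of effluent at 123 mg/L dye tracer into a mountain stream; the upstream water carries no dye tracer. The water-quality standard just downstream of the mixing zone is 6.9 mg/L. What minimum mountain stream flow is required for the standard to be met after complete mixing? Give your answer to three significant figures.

Set C_mix = 6.9: (Q·0 + 460.0·123.0) / (Q + 460.0) = 6.9
→ Q = 460.0·(123.0 − 6.9)/(6.9 − 0) = 7740 L/s.

7740 L/s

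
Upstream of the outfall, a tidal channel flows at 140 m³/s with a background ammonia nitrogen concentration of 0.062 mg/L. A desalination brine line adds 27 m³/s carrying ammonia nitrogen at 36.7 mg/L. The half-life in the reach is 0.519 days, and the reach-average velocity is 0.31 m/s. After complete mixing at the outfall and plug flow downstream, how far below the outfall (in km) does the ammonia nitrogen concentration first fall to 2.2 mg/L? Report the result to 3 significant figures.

20.1 km

Mixed concentration C = ΣQC/ΣQ = (140.0·0.06200 + 27.00·36.70) / 167.0 = 999.6/167.0 = 5.986 mg/L.
Half-life 0.519 d → k = ln 2 / 0.519 = 1.336 d⁻¹.
Set 5.986·exp(−k·t) = 2.2 → t = ln(5.986/2.2)/k = 64750 s = 17.99 h.
Distance = v·t = 0.31·64750 = 20070 m = 20.07 km.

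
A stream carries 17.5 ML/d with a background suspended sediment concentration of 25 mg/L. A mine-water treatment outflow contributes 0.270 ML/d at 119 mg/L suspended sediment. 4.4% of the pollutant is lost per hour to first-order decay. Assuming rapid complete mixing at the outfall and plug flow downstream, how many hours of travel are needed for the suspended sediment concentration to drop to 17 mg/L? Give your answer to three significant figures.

Conservation of mass: C = (17.50·25.00 + 0.2700·119.0) / 17.77 = 469.6/17.77 = 26.43 mg/L.
4.4%/h lost → k = −ln(1 − 0.044) = 0.04500 h⁻¹.
26.43·exp(−k·t) = 17 → t = ln(26.43/17)/k = 35300 s = 9.805 h.

9.81 h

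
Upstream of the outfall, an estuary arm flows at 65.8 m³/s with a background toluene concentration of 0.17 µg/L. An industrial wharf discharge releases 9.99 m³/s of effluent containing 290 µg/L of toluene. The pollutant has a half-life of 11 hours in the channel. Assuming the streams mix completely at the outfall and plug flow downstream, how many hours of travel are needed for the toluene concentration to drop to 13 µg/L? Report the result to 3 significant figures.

Mixed concentration C = ΣQC/ΣQ = (65.80·0.1700 + 9.990·290.0) / 75.79 = 2908/75.79 = 38.37 µg/L.
Half-life 11 h → k = ln 2 / 11 = 0.06301 h⁻¹ = 1.512 d⁻¹.
38.37·exp(−k·t) = 13 → t = ln(38.37/13)/k = 61840 s = 17.18 h.

17.2 h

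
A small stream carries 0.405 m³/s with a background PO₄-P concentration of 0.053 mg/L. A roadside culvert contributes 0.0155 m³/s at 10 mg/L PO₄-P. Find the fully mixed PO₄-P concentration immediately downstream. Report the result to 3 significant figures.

Mass balance: C = (0.4050·0.05300 + 0.01550·10.00) / 0.4205 = 0.1765/0.4205 = 0.4197 mg/L.

0.420 mg/L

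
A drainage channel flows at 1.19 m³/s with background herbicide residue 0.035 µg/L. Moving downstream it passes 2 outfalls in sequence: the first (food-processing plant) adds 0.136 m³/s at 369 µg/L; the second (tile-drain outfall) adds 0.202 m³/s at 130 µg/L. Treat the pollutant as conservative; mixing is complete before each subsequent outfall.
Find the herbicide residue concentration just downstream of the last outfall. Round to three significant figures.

Outfall 1: combined Q = 1.326 m³/s; C = (1.190·0.03500 + 0.1360·369.0)/1.326 = 37.88 µg/L.
Outfall 2: combined Q = 1.528 m³/s; C = (1.326·37.88 + 0.2020·130.0)/1.528 = 50.06 µg/L.

50.1 µg/L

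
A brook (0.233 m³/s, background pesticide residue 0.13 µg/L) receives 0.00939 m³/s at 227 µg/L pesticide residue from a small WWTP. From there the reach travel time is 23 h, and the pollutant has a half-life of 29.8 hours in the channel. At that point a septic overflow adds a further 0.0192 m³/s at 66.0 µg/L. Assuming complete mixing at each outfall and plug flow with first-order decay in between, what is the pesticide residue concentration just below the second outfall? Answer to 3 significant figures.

Mixed concentration C = ΣQC/ΣQ = (0.2330·0.1300 + 0.009390·227.0) / 0.2424 = 2.162/0.2424 = 8.919 µg/L; combined flow 0.2424 m³/s.
Half-life 29.8 h → k = ln 2 / 29.8 = 0.02326 h⁻¹ = 0.5582 d⁻¹.
First-order decay: C = 8.919·exp(−k·t) = 8.919·0.5857 = 5.224 µg/L.
Second outfall: C = (0.2424·5.224 + 0.01920·66.00)/0.2616 = 9.684 µg/L.

9.68 µg/L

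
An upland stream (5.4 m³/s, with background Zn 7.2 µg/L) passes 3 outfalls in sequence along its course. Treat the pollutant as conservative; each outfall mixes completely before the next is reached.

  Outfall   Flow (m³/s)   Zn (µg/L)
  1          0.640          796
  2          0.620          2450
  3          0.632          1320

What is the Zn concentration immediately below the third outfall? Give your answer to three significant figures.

398 µg/L

Outfall 1: combined Q = 6.040 m³/s; C = (5.400·7.200 + 0.6400·796.0)/6.040 = 90.78 µg/L.
Outfall 2: combined Q = 6.660 m³/s; C = (6.040·90.78 + 0.6200·2450)/6.660 = 310.4 µg/L.
Outfall 3: combined Q = 7.292 m³/s; C = (6.660·310.4 + 0.6320·1320)/7.292 = 397.9 µg/L.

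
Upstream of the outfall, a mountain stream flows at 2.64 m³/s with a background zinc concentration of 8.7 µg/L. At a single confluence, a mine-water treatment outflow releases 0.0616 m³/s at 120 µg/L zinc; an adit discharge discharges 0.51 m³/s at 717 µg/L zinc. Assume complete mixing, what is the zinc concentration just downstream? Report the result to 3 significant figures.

123 µg/L

Flow-weighted average: C = (2.640·8.700 + 0.06160·120.0 + 0.5100·717.0) / 3.212 = 396.0/3.212 = 123.3 µg/L.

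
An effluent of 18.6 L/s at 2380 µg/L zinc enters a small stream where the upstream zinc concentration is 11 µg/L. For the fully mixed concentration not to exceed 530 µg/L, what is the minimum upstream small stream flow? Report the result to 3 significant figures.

Set C_mix = 530: (Q·11.00 + 18.60·2380) / (Q + 18.60) = 530
→ Q = 18.60·(2380 − 530)/(530 − 11.00) = 66.30 L/s.

66.3 L/s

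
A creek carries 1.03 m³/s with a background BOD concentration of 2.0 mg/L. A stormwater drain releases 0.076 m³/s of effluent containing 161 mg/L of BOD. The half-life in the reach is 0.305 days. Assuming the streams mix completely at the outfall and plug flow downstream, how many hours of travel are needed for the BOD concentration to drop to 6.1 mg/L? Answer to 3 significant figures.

Flow-weighted average: C = (1.030·2.000 + 0.07600·161.0) / 1.106 = 14.30/1.106 = 12.93 mg/L.
Half-life 0.305 d → k = ln 2 / 0.305 = 2.273 d⁻¹.
12.93·exp(−k·t) = 6.1 → t = ln(12.93/6.1)/k = 28550 s = 7.930 h.

7.93 h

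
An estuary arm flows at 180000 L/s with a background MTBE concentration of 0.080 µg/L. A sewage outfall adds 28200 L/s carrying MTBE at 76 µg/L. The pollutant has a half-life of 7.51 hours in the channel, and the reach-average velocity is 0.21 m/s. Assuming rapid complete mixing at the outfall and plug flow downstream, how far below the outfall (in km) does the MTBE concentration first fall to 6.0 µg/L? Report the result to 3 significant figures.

Flow-weighted average: C = (180000·0.08000 + 28200·76.00) / 208200 = 2158000/208200 = 10.36 µg/L.
Half-life 7.51 h → k = ln 2 / 7.51 = 0.09230 h⁻¹ = 2.215 d⁻¹.
Set 10.36·exp(−k·t) = 6.0 → t = ln(10.36/6.0)/k = 21320 s = 5.921 h.
Distance = v·t = 0.21·21320 = 4476 m = 4.476 km.

4.48 km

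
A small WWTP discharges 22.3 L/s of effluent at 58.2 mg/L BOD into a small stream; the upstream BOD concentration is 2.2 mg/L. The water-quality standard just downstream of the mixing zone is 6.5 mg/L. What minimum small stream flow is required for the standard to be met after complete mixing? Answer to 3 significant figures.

268 L/s

Set C_mix = 6.5: (Q·2.200 + 22.30·58.20) / (Q + 22.30) = 6.5
→ Q = 22.30·(58.20 − 6.5)/(6.5 − 2.200) = 268.1 L/s.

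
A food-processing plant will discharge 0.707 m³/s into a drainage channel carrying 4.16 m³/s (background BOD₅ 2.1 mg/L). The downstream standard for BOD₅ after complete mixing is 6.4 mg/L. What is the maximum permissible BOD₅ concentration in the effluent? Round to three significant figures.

31.7 mg/L

At the limit, (Qr·Cr + Qe·Cₑ)/(Qr + Qe) = 6.4:
Cₑ = (4.867·6.4 − 4.160·2.100) / 0.7070 = 31.70 mg/L.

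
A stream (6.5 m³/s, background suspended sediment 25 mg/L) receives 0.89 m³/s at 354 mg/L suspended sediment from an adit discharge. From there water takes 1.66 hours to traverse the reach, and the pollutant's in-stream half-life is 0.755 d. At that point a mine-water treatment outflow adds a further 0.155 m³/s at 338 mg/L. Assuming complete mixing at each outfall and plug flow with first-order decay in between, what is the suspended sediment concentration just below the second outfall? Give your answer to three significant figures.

Mixed concentration C = ΣQC/ΣQ = (6.500·25.00 + 0.8900·354.0) / 7.390 = 477.6/7.390 = 64.62 mg/L; combined flow 7.390 m³/s.
Half-life 0.755 d → k = ln 2 / 0.755 = 0.9181 d⁻¹.
After decay, C = 64.62 × e^(−kt) = 64.62 × 0.9385 = 60.65 mg/L.
At the second outfall, C = (7.390·60.65 + 0.1550·338.0) / (7.390 + 0.1550) = 66.34 mg/L.

66.3 mg/L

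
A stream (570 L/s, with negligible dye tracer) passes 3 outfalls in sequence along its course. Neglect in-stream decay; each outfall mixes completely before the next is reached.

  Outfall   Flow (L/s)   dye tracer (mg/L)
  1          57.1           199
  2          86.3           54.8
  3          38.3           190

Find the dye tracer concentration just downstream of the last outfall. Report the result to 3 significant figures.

Outfall 1: combined Q = 627.1 L/s; C = (570.0·0 + 57.10·199.0)/627.1 = 18.12 mg/L.
Outfall 2: combined Q = 713.4 L/s; C = (627.1·18.12 + 86.30·54.80)/713.4 = 22.56 mg/L.
Outfall 3: combined Q = 751.7 L/s; C = (713.4·22.56 + 38.30·190.0)/751.7 = 31.09 mg/L.

31.1 mg/L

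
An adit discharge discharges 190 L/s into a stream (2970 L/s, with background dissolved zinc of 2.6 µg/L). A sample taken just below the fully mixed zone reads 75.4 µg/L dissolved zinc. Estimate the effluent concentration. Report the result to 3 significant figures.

1210 µg/L

Mass balance: 2970·2.600 + 190.0·Cₑ = 3160·75.40
→ Cₑ = (3160·75.40 − 2970·2.600) / 190.0 = 1213 µg/L.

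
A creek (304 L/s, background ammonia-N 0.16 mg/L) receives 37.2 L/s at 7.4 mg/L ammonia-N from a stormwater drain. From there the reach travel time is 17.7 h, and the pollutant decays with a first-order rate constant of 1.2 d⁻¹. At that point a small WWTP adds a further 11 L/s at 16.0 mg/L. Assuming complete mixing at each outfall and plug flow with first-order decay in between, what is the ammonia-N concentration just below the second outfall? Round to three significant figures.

Mass balance: C = (304.0·0.1600 + 37.20·7.400) / 341.2 = 323.9/341.2 = 0.9494 mg/L; combined flow 341.2 L/s.
Applying C = C₀e^(−kt): 0.9494 × 0.4127 = 0.3918 mg/L.
At the second outfall, C = (341.2·0.3918 + 11.00·16.00) / (341.2 + 11.00) = 0.8793 mg/L.

0.879 mg/L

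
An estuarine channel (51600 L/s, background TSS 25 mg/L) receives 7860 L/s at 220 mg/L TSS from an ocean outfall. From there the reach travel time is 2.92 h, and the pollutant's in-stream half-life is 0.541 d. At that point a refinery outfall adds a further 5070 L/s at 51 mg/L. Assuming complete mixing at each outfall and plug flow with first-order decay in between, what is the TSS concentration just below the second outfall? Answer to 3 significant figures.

44.0 mg/L

Mass balance: C = (51600·25.00 + 7860·220.0) / 59460 = 3019000/59460 = 50.78 mg/L; combined flow 59460 L/s.
Half-life 0.541 d → k = ln 2 / 0.541 = 1.281 d⁻¹.
Decay over the reach: 50.78·exp(−kt) = 50.78·0.8557 = 43.45 mg/L.
At the second outfall, C = (59460·43.45 + 5070·51.00) / (59460 + 5070) = 44.04 mg/L.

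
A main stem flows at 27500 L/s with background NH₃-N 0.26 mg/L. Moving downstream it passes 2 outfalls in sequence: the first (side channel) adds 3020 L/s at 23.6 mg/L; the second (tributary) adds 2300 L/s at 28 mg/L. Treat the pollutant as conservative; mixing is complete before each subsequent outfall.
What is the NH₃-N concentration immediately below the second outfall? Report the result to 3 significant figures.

4.35 mg/L

Outfall 1: combined Q = 30520 L/s; C = (27500·0.2600 + 3020·23.60)/30520 = 2.570 mg/L.
Outfall 2: combined Q = 32820 L/s; C = (30520·2.570 + 2300·28.00)/32820 = 4.352 mg/L.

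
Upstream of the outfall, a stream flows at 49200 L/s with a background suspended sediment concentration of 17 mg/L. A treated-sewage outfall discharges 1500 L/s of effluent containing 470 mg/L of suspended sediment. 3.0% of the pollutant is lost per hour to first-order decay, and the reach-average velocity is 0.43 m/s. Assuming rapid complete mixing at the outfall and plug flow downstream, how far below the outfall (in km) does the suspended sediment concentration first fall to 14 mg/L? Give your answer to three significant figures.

Flow-weighted average: C = (49200·17.00 + 1500·470.0) / 50700 = 1541000/50700 = 30.40 mg/L.
3.0%/h lost → k = −ln(1 − 0.03) = 0.03046 h⁻¹.
Set 30.40·exp(−k·t) = 14 → t = ln(30.40/14)/k = 91650 s = 25.46 h.
Distance = v·t = 0.43·91650 = 39410 m = 39.41 km.

39.4 km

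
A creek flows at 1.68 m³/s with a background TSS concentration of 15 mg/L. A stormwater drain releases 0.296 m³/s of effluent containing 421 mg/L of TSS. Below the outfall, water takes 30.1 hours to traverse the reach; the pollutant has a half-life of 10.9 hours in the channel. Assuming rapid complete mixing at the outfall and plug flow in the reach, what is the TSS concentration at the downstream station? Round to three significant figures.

11.2 mg/L

Mass balance: C = (1.680·15.00 + 0.2960·421.0) / 1.976 = 149.8/1.976 = 75.82 mg/L.
Half-life 10.9 h → k = ln 2 / 10.9 = 0.06359 h⁻¹ = 1.526 d⁻¹.
Applying C = C₀e^(−kt): 75.82 × 0.1475 = 11.18 mg/L.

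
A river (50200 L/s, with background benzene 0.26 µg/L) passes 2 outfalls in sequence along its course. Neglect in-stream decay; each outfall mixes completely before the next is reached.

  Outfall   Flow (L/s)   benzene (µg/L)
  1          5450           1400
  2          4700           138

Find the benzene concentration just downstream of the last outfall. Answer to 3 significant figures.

137 µg/L

After outfall 1: Q = 50200 + 5450 = 55650 L/s; C = (50200·0.2600 + 5450·1400)/55650 = 137.3 µg/L.
After outfall 2: Q = 55650 + 4700 = 60350 L/s; C = (55650·137.3 + 4700·138.0)/60350 = 137.4 µg/L.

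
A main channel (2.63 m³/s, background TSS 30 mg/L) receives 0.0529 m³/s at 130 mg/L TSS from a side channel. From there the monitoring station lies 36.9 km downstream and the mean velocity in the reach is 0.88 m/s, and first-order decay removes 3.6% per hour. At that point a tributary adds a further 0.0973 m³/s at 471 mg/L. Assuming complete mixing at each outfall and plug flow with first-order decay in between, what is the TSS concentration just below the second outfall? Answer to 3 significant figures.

Mixed concentration C = ΣQC/ΣQ = (2.630·30.00 + 0.05290·130.0) / 2.683 = 85.78/2.683 = 31.97 mg/L; combined flow 2.683 m³/s.
Travel time t = 36.9·1000 / 0.88 = 41930 s = 11.65 h.
3.6%/h lost → k = −ln(1 − 0.036) = 0.03666 h⁻¹.
First-order decay: C = 31.97·exp(−k·t) = 31.97·0.6524 = 20.86 mg/L.
At the second outfall, C = (2.683·20.86 + 0.09730·471.0) / (2.683 + 0.09730) = 36.61 mg/L.

36.6 mg/L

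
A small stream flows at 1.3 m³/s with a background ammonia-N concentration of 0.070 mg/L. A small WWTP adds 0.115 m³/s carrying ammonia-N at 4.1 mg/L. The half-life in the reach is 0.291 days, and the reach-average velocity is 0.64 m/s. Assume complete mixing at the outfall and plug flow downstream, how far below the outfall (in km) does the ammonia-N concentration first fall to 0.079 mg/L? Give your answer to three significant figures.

37.5 km

After mixing, C = (1.300·0.07000 + 0.1150·4.100) / 1.415 = 0.5625/1.415 = 0.3975 mg/L.
Half-life 0.291 d → k = ln 2 / 0.291 = 2.382 d⁻¹.
Set 0.3975·exp(−k·t) = 0.079 → t = ln(0.3975/0.079)/k = 58610 s = 16.28 h.
Distance = v·t = 0.64·58610 = 37510 m = 37.51 km.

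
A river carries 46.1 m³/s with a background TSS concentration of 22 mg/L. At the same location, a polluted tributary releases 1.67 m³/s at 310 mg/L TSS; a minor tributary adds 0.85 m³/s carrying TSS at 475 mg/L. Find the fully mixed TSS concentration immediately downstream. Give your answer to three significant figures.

After mixing, C = (46.10·22.00 + 1.670·310.0 + 0.8500·475.0) / 48.62 = 1936/48.62 = 39.81 mg/L.

39.8 mg/L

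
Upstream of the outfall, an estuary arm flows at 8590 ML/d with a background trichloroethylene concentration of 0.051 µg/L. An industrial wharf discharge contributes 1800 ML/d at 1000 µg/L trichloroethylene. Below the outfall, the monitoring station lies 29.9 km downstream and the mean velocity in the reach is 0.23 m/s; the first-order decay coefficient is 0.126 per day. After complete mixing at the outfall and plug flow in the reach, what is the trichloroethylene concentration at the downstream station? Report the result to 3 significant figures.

143 µg/L

After mixing, C = (8590·0.05100 + 1800·1000) / 10390 = 1800000/10390 = 173.3 µg/L.
Travel time t = 29.9·1000 / 0.23 = 130000 s = 36.11 h.
After decay, C = 173.3 × e^(−kt) = 173.3 × 0.8273 = 143.4 µg/L.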